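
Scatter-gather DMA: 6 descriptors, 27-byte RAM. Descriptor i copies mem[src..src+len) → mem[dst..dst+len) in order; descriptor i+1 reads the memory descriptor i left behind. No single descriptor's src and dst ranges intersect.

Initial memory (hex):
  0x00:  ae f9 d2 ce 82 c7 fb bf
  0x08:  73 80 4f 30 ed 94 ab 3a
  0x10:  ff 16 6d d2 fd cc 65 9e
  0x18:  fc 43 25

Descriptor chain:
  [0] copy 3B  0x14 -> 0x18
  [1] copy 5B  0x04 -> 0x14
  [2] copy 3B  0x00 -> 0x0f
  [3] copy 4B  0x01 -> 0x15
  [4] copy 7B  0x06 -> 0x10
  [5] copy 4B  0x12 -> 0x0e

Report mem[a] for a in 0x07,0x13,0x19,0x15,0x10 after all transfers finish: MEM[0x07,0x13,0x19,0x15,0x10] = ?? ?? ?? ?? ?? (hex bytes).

MEM[0x07,0x13,0x19,0x15,0x10] = bf 80 cc 30 4f

#0 dst[0x18+3] := {0xfd,0xcc,0x65}
#1 dst[0x14+5] := {0x82,0xc7,0xfb,0xbf,0x73}
#2 dst[0x0f+3] := {0xae,0xf9,0xd2}
#3 dst[0x15+4] := {0xf9,0xd2,0xce,0x82}
#4 dst[0x10+7] := {0xfb,0xbf,0x73,0x80,0x4f,0x30,0xed}
#5 dst[0x0e+4] := {0x73,0x80,0x4f,0x30}
query mem[0x07]=0xbf, mem[0x13]=0x80, mem[0x19]=0xcc, mem[0x15]=0x30, mem[0x10]=0x4f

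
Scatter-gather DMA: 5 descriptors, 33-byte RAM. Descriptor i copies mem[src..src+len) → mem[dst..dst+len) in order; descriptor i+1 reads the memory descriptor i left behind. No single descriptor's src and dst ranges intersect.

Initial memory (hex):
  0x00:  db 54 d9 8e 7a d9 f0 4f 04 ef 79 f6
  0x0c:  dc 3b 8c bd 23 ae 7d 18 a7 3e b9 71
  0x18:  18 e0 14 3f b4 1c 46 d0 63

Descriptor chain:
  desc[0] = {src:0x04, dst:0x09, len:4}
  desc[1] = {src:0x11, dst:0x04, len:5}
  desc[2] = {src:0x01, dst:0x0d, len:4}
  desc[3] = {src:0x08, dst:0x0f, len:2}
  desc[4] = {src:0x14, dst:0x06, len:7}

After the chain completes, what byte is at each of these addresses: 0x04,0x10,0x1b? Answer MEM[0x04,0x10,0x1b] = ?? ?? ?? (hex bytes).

MEM[0x04,0x10,0x1b] = ae 7a 3f

D0: mem[0x09..0x0c] <- [7a d9 f0 4f]
D1: mem[0x04..0x08] <- [ae 7d 18 a7 3e]
D2: mem[0x0d..0x10] <- [54 d9 8e ae]
D3: mem[0x0f..0x10] <- [3e 7a]
D4: mem[0x06..0x0c] <- [a7 3e b9 71 18 e0 14]
query mem[0x04]=0xae, mem[0x10]=0x7a, mem[0x1b]=0x3f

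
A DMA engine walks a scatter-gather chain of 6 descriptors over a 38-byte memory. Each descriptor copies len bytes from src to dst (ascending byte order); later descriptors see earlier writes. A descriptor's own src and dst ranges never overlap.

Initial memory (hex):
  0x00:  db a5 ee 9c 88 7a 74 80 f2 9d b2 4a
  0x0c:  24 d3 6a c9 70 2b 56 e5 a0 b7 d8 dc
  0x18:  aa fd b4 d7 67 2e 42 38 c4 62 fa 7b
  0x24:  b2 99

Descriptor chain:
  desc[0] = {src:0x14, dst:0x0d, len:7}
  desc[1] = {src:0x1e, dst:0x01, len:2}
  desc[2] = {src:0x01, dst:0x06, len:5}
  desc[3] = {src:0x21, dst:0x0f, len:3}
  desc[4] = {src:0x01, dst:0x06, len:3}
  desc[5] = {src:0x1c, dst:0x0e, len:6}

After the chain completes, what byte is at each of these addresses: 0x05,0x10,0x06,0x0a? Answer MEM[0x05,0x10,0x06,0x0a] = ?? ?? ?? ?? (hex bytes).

  after D0: wrote 7B at 0x0d = a0b7d8dcaafdb4
  after D1: wrote 2B at 0x01 = 4238
  after D2: wrote 5B at 0x06 = 42389c887a
  after D3: wrote 3B at 0x0f = 62fa7b
  after D4: wrote 3B at 0x06 = 42389c
  after D5: wrote 6B at 0x0e = 672e4238c462
query mem[0x05]=0x7a, mem[0x10]=0x42, mem[0x06]=0x42, mem[0x0a]=0x7a

MEM[0x05,0x10,0x06,0x0a] = 7a 42 42 7a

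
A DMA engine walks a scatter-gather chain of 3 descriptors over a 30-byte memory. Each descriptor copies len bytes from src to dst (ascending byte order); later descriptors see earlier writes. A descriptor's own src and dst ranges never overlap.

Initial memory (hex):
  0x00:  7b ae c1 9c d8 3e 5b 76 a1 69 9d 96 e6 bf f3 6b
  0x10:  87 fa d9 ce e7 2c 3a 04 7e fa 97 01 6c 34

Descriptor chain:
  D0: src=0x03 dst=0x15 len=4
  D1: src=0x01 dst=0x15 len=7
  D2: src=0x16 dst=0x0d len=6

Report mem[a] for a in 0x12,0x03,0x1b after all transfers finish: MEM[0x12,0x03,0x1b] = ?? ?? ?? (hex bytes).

#0 dst[0x15+4] := {0x9c,0xd8,0x3e,0x5b}
#1 dst[0x15+7] := {0xae,0xc1,0x9c,0xd8,0x3e,0x5b,0x76}
#2 dst[0x0d+6] := {0xc1,0x9c,0xd8,0x3e,0x5b,0x76}
query mem[0x12]=0x76, mem[0x03]=0x9c, mem[0x1b]=0x76

MEM[0x12,0x03,0x1b] = 76 9c 76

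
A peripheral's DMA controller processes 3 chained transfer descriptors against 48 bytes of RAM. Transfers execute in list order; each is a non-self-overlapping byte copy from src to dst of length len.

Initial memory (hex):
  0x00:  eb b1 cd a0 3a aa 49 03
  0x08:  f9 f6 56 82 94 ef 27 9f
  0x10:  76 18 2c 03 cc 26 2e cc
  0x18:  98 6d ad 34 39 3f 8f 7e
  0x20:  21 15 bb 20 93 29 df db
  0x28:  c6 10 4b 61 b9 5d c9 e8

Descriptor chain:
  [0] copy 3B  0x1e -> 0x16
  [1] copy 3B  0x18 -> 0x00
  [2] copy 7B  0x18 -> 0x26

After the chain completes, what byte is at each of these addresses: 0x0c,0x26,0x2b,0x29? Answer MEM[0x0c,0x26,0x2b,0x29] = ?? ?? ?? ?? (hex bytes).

[0] 0x1e->0x16 len=3 : 8f 7e 21
[1] 0x18->0x00 len=3 : 21 6d ad
[2] 0x18->0x26 len=7 : 21 6d ad 34 39 3f 8f
query mem[0x0c]=0x94, mem[0x26]=0x21, mem[0x2b]=0x3f, mem[0x29]=0x34

MEM[0x0c,0x26,0x2b,0x29] = 94 21 3f 34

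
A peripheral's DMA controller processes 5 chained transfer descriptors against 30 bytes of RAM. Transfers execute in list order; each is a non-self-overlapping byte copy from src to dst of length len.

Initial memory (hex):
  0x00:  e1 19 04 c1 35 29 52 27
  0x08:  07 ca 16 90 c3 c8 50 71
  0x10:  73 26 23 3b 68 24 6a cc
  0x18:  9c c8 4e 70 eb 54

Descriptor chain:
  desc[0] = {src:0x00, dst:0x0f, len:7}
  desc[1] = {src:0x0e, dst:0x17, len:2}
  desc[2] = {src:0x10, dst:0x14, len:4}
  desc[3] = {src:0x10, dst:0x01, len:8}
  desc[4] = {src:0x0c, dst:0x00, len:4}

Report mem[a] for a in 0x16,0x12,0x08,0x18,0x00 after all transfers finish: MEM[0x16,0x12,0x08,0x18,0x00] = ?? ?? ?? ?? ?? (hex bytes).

MEM[0x16,0x12,0x08,0x18,0x00] = c1 c1 35 e1 c3

D0: mem[0x0f..0x15] <- [e1 19 04 c1 35 29 52]
D1: mem[0x17..0x18] <- [50 e1]
D2: mem[0x14..0x17] <- [19 04 c1 35]
D3: mem[0x01..0x08] <- [19 04 c1 35 19 04 c1 35]
D4: mem[0x00..0x03] <- [c3 c8 50 e1]
query mem[0x16]=0xc1, mem[0x12]=0xc1, mem[0x08]=0x35, mem[0x18]=0xe1, mem[0x00]=0xc3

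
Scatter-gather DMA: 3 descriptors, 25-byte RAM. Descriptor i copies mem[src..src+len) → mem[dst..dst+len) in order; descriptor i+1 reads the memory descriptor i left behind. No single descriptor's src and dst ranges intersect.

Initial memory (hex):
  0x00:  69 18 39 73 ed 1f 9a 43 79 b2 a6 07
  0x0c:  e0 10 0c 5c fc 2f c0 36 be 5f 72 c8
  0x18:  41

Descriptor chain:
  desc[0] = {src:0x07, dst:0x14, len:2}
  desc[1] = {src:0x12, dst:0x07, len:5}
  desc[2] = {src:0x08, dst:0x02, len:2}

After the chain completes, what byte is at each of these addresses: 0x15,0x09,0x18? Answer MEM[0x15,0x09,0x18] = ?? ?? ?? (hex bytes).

D0: mem[0x14..0x15] <- [43 79]
D1: mem[0x07..0x0b] <- [c0 36 43 79 72]
D2: mem[0x02..0x03] <- [36 43]
query mem[0x15]=0x79, mem[0x09]=0x43, mem[0x18]=0x41

MEM[0x15,0x09,0x18] = 79 43 41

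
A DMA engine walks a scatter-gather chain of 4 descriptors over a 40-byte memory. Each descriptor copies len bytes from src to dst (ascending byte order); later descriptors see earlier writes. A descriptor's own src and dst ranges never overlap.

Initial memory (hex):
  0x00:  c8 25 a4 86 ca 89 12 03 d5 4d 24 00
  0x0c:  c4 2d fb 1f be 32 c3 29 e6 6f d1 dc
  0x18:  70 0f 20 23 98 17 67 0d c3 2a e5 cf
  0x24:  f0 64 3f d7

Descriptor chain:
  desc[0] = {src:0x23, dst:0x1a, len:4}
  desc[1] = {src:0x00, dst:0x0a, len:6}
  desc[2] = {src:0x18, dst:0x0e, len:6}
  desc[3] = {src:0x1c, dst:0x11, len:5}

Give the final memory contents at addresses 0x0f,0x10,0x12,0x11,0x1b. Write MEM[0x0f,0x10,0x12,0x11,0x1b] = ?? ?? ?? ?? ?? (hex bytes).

  after D0: wrote 4B at 0x1a = cff0643f
  after D1: wrote 6B at 0x0a = c825a486ca89
  after D2: wrote 6B at 0x0e = 700fcff0643f
  after D3: wrote 5B at 0x11 = 643f670dc3
query mem[0x0f]=0x0f, mem[0x10]=0xcf, mem[0x12]=0x3f, mem[0x11]=0x64, mem[0x1b]=0xf0

MEM[0x0f,0x10,0x12,0x11,0x1b] = 0f cf 3f 64 f0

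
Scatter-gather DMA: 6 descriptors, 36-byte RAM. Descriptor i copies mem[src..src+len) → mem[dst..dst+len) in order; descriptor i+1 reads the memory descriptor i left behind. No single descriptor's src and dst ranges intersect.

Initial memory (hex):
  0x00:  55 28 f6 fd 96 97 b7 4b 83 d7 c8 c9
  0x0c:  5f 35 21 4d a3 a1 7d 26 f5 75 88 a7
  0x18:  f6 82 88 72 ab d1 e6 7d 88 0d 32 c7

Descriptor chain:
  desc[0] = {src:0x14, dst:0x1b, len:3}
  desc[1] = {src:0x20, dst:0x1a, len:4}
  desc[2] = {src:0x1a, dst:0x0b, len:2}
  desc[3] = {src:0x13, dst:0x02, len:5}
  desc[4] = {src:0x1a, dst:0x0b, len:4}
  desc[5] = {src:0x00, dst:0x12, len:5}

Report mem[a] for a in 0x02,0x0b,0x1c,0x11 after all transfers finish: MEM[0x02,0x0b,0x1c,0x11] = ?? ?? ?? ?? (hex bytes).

MEM[0x02,0x0b,0x1c,0x11] = 26 88 32 a1

  after D0: wrote 3B at 0x1b = f57588
  after D1: wrote 4B at 0x1a = 880d32c7
  after D2: wrote 2B at 0x0b = 880d
  after D3: wrote 5B at 0x02 = 26f57588a7
  after D4: wrote 4B at 0x0b = 880d32c7
  after D5: wrote 5B at 0x12 = 552826f575
query mem[0x02]=0x26, mem[0x0b]=0x88, mem[0x1c]=0x32, mem[0x11]=0xa1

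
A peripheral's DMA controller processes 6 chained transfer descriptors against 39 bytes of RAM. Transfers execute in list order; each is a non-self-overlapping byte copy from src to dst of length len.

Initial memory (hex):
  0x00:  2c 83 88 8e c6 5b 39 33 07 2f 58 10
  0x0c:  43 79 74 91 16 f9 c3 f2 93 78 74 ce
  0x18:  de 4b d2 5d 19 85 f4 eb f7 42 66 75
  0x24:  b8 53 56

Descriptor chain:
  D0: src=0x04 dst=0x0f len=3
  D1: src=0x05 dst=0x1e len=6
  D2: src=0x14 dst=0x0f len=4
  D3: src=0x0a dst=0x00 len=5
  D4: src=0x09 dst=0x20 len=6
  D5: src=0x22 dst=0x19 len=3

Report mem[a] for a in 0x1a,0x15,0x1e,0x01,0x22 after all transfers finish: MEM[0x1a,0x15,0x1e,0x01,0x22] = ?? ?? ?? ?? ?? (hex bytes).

D0: mem[0x0f..0x11] <- [c6 5b 39]
D1: mem[0x1e..0x23] <- [5b 39 33 07 2f 58]
D2: mem[0x0f..0x12] <- [93 78 74 ce]
D3: mem[0x00..0x04] <- [58 10 43 79 74]
D4: mem[0x20..0x25] <- [2f 58 10 43 79 74]
D5: mem[0x19..0x1b] <- [10 43 79]
query mem[0x1a]=0x43, mem[0x15]=0x78, mem[0x1e]=0x5b, mem[0x01]=0x10, mem[0x22]=0x10

MEM[0x1a,0x15,0x1e,0x01,0x22] = 43 78 5b 10 10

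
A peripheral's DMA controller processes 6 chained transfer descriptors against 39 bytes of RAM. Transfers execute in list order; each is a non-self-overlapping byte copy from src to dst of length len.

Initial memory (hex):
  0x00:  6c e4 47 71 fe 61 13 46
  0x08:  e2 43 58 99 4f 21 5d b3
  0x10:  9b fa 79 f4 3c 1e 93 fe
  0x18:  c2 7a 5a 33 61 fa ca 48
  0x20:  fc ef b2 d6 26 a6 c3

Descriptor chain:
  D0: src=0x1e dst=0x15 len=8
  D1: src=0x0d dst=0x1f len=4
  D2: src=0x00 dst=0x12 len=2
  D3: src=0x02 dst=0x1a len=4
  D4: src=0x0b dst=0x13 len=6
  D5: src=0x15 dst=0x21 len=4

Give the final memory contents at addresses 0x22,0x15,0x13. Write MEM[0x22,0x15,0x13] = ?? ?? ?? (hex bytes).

[0] 0x1e->0x15 len=8 : ca 48 fc ef b2 d6 26 a6
[1] 0x0d->0x1f len=4 : 21 5d b3 9b
[2] 0x00->0x12 len=2 : 6c e4
[3] 0x02->0x1a len=4 : 47 71 fe 61
[4] 0x0b->0x13 len=6 : 99 4f 21 5d b3 9b
[5] 0x15->0x21 len=4 : 21 5d b3 9b
query mem[0x22]=0x5d, mem[0x15]=0x21, mem[0x13]=0x99

MEM[0x22,0x15,0x13] = 5d 21 99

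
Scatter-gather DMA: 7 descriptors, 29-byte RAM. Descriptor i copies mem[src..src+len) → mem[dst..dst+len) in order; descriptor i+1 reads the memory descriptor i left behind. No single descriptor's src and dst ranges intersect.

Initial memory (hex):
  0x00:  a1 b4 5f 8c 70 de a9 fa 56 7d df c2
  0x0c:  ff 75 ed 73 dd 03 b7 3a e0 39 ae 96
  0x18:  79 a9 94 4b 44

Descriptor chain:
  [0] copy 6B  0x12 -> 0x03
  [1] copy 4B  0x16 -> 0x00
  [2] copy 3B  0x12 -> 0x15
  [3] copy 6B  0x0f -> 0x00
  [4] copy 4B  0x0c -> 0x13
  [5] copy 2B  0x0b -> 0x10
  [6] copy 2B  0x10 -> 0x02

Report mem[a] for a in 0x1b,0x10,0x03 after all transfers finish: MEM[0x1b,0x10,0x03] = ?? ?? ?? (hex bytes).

MEM[0x1b,0x10,0x03] = 4b c2 ff

D0: mem[0x03..0x08] <- [b7 3a e0 39 ae 96]
D1: mem[0x00..0x03] <- [ae 96 79 a9]
D2: mem[0x15..0x17] <- [b7 3a e0]
D3: mem[0x00..0x05] <- [73 dd 03 b7 3a e0]
D4: mem[0x13..0x16] <- [ff 75 ed 73]
D5: mem[0x10..0x11] <- [c2 ff]
D6: mem[0x02..0x03] <- [c2 ff]
query mem[0x1b]=0x4b, mem[0x10]=0xc2, mem[0x03]=0xff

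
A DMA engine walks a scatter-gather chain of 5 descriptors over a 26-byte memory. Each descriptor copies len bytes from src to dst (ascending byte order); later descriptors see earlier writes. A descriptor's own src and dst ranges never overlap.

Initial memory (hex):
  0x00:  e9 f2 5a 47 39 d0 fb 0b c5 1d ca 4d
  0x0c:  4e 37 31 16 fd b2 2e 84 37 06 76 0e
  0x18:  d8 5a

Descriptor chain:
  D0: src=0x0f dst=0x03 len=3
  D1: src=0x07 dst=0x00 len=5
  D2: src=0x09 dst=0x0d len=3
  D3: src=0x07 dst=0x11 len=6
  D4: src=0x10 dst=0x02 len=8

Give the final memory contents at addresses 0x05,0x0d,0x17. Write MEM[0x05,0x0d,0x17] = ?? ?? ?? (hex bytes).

D0: mem[0x03..0x05] <- [16 fd b2]
D1: mem[0x00..0x04] <- [0b c5 1d ca 4d]
D2: mem[0x0d..0x0f] <- [1d ca 4d]
D3: mem[0x11..0x16] <- [0b c5 1d ca 4d 4e]
D4: mem[0x02..0x09] <- [fd 0b c5 1d ca 4d 4e 0e]
query mem[0x05]=0x1d, mem[0x0d]=0x1d, mem[0x17]=0x0e

MEM[0x05,0x0d,0x17] = 1d 1d 0e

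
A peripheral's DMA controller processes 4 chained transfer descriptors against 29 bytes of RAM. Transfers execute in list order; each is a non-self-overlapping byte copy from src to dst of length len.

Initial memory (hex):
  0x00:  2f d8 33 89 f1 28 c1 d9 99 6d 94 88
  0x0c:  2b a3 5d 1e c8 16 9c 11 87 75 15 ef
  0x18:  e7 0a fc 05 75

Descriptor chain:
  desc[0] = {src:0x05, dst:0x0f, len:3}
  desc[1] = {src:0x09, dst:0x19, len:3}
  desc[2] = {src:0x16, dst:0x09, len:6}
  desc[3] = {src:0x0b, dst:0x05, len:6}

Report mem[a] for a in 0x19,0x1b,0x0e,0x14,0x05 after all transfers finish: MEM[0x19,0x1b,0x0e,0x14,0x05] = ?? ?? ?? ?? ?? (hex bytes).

MEM[0x19,0x1b,0x0e,0x14,0x05] = 6d 88 88 87 e7

  after D0: wrote 3B at 0x0f = 28c1d9
  after D1: wrote 3B at 0x19 = 6d9488
  after D2: wrote 6B at 0x09 = 15efe76d9488
  after D3: wrote 6B at 0x05 = e76d948828c1
query mem[0x19]=0x6d, mem[0x1b]=0x88, mem[0x0e]=0x88, mem[0x14]=0x87, mem[0x05]=0xe7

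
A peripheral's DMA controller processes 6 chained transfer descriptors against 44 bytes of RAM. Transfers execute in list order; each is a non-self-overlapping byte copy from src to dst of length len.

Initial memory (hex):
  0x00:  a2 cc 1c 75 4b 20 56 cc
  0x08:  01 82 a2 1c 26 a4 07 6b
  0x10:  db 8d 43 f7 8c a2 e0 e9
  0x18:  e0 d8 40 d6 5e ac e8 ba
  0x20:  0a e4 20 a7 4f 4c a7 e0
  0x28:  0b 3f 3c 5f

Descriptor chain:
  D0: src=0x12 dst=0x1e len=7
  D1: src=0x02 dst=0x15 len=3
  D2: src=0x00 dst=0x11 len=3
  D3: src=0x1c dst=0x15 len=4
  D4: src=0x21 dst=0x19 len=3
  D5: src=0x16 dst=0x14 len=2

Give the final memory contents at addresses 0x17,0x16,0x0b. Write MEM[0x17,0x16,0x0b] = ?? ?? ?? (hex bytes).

#0 dst[0x1e+7] := {0x43,0xf7,0x8c,0xa2,0xe0,0xe9,0xe0}
#1 dst[0x15+3] := {0x1c,0x75,0x4b}
#2 dst[0x11+3] := {0xa2,0xcc,0x1c}
#3 dst[0x15+4] := {0x5e,0xac,0x43,0xf7}
#4 dst[0x19+3] := {0xa2,0xe0,0xe9}
#5 dst[0x14+2] := {0xac,0x43}
query mem[0x17]=0x43, mem[0x16]=0xac, mem[0x0b]=0x1c

MEM[0x17,0x16,0x0b] = 43 ac 1c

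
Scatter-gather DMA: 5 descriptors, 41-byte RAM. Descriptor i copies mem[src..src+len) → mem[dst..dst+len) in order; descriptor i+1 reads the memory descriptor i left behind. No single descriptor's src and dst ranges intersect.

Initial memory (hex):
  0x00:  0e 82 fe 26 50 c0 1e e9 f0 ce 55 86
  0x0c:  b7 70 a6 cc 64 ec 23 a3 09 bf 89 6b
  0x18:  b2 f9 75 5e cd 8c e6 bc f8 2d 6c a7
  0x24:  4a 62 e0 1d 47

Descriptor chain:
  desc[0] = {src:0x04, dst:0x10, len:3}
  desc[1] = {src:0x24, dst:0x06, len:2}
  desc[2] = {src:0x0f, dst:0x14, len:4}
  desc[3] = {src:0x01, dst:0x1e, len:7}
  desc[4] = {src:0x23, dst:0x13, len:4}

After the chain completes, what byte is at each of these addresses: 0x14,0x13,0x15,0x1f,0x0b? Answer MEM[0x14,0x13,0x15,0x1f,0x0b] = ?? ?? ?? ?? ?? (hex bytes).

#0 dst[0x10+3] := {0x50,0xc0,0x1e}
#1 dst[0x06+2] := {0x4a,0x62}
#2 dst[0x14+4] := {0xcc,0x50,0xc0,0x1e}
#3 dst[0x1e+7] := {0x82,0xfe,0x26,0x50,0xc0,0x4a,0x62}
#4 dst[0x13+4] := {0x4a,0x62,0x62,0xe0}
query mem[0x14]=0x62, mem[0x13]=0x4a, mem[0x15]=0x62, mem[0x1f]=0xfe, mem[0x0b]=0x86

MEM[0x14,0x13,0x15,0x1f,0x0b] = 62 4a 62 fe 86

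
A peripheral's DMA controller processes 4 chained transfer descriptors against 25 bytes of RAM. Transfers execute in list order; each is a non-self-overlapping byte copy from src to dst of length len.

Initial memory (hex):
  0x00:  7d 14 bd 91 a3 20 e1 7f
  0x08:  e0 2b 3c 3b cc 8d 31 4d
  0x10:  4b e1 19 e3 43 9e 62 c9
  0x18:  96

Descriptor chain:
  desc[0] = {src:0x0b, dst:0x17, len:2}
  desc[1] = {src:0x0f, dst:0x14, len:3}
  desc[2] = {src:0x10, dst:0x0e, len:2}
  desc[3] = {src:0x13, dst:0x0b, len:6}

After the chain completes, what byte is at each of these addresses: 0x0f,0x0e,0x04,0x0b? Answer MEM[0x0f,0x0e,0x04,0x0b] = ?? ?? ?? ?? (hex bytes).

MEM[0x0f,0x0e,0x04,0x0b] = 3b e1 a3 e3

D0: mem[0x17..0x18] <- [3b cc]
D1: mem[0x14..0x16] <- [4d 4b e1]
D2: mem[0x0e..0x0f] <- [4b e1]
D3: mem[0x0b..0x10] <- [e3 4d 4b e1 3b cc]
query mem[0x0f]=0x3b, mem[0x0e]=0xe1, mem[0x04]=0xa3, mem[0x0b]=0xe3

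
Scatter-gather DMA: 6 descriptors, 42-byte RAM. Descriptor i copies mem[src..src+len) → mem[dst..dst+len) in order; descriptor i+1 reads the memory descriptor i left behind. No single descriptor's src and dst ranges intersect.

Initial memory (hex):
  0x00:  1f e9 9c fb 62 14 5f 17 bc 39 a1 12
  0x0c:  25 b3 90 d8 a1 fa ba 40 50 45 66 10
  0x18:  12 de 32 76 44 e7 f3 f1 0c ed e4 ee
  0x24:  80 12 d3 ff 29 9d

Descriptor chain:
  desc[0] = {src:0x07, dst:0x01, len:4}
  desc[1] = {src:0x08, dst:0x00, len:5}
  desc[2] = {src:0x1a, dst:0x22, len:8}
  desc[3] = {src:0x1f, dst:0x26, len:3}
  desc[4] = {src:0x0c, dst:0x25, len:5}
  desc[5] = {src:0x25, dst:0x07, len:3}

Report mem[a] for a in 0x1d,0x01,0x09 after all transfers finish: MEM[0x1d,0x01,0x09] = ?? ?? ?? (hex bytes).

MEM[0x1d,0x01,0x09] = e7 39 90

D0: mem[0x01..0x04] <- [17 bc 39 a1]
D1: mem[0x00..0x04] <- [bc 39 a1 12 25]
D2: mem[0x22..0x29] <- [32 76 44 e7 f3 f1 0c ed]
D3: mem[0x26..0x28] <- [f1 0c ed]
D4: mem[0x25..0x29] <- [25 b3 90 d8 a1]
D5: mem[0x07..0x09] <- [25 b3 90]
query mem[0x1d]=0xe7, mem[0x01]=0x39, mem[0x09]=0x90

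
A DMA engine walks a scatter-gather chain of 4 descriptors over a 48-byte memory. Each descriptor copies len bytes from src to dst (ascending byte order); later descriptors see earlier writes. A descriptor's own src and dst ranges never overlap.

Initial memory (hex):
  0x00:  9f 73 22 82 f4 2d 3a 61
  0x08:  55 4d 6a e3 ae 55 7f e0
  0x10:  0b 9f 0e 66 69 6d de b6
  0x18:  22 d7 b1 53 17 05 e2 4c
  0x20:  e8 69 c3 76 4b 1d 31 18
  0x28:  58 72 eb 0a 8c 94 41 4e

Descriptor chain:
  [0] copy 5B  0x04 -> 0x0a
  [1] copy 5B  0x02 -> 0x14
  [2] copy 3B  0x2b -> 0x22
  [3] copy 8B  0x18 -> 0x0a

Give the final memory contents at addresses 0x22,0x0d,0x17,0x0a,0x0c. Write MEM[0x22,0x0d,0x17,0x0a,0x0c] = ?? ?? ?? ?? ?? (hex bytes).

MEM[0x22,0x0d,0x17,0x0a,0x0c] = 0a 53 2d 3a b1

  after D0: wrote 5B at 0x0a = f42d3a6155
  after D1: wrote 5B at 0x14 = 2282f42d3a
  after D2: wrote 3B at 0x22 = 0a8c94
  after D3: wrote 8B at 0x0a = 3ad7b1531705e24c
query mem[0x22]=0x0a, mem[0x0d]=0x53, mem[0x17]=0x2d, mem[0x0a]=0x3a, mem[0x0c]=0xb1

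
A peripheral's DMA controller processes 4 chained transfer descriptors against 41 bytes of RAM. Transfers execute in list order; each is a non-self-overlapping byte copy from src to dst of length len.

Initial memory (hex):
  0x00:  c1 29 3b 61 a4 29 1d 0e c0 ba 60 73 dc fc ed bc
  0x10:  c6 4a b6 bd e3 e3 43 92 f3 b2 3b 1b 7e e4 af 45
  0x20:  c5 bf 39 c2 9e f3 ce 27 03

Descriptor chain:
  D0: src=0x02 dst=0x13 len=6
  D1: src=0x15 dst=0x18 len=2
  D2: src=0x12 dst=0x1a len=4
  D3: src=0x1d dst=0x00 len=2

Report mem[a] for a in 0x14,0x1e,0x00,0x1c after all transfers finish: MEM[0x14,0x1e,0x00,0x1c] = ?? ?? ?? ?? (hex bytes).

MEM[0x14,0x1e,0x00,0x1c] = 61 af a4 61

[0] 0x02->0x13 len=6 : 3b 61 a4 29 1d 0e
[1] 0x15->0x18 len=2 : a4 29
[2] 0x12->0x1a len=4 : b6 3b 61 a4
[3] 0x1d->0x00 len=2 : a4 af
query mem[0x14]=0x61, mem[0x1e]=0xaf, mem[0x00]=0xa4, mem[0x1c]=0x61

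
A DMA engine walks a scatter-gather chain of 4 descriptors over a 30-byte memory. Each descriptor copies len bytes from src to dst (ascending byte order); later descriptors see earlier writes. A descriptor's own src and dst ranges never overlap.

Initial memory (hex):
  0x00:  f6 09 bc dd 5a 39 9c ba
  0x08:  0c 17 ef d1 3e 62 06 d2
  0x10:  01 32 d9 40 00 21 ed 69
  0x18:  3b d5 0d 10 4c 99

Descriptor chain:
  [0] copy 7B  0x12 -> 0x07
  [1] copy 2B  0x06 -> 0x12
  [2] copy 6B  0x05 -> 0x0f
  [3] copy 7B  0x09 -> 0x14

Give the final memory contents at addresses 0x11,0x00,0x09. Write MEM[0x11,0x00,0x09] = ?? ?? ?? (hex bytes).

MEM[0x11,0x00,0x09] = d9 f6 00

#0 dst[0x07+7] := {0xd9,0x40,0x00,0x21,0xed,0x69,0x3b}
#1 dst[0x12+2] := {0x9c,0xd9}
#2 dst[0x0f+6] := {0x39,0x9c,0xd9,0x40,0x00,0x21}
#3 dst[0x14+7] := {0x00,0x21,0xed,0x69,0x3b,0x06,0x39}
query mem[0x11]=0xd9, mem[0x00]=0xf6, mem[0x09]=0x00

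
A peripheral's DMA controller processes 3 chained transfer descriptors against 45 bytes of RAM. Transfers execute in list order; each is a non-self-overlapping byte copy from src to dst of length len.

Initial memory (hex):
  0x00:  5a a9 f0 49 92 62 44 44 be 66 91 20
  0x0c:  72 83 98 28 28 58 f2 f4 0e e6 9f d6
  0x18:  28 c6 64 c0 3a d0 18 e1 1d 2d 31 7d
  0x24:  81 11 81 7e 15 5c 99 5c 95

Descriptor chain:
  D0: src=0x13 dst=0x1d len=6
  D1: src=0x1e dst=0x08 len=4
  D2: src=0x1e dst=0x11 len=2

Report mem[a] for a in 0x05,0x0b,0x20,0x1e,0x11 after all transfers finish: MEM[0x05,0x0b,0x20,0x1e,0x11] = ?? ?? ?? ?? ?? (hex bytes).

#0 dst[0x1d+6] := {0xf4,0x0e,0xe6,0x9f,0xd6,0x28}
#1 dst[0x08+4] := {0x0e,0xe6,0x9f,0xd6}
#2 dst[0x11+2] := {0x0e,0xe6}
query mem[0x05]=0x62, mem[0x0b]=0xd6, mem[0x20]=0x9f, mem[0x1e]=0x0e, mem[0x11]=0x0e

MEM[0x05,0x0b,0x20,0x1e,0x11] = 62 d6 9f 0e 0e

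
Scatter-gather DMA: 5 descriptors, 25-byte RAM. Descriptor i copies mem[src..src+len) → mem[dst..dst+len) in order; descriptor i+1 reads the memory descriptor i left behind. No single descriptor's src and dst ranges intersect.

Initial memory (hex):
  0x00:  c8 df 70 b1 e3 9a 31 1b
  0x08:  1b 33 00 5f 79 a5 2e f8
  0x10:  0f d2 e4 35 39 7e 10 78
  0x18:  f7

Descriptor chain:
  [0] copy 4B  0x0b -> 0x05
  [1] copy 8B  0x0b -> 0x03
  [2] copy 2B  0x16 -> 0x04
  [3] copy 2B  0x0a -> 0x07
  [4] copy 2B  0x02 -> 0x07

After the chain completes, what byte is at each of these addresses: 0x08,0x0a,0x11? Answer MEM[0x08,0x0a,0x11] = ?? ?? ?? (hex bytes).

MEM[0x08,0x0a,0x11] = 5f e4 d2

#0 dst[0x05+4] := {0x5f,0x79,0xa5,0x2e}
#1 dst[0x03+8] := {0x5f,0x79,0xa5,0x2e,0xf8,0x0f,0xd2,0xe4}
#2 dst[0x04+2] := {0x10,0x78}
#3 dst[0x07+2] := {0xe4,0x5f}
#4 dst[0x07+2] := {0x70,0x5f}
query mem[0x08]=0x5f, mem[0x0a]=0xe4, mem[0x11]=0xd2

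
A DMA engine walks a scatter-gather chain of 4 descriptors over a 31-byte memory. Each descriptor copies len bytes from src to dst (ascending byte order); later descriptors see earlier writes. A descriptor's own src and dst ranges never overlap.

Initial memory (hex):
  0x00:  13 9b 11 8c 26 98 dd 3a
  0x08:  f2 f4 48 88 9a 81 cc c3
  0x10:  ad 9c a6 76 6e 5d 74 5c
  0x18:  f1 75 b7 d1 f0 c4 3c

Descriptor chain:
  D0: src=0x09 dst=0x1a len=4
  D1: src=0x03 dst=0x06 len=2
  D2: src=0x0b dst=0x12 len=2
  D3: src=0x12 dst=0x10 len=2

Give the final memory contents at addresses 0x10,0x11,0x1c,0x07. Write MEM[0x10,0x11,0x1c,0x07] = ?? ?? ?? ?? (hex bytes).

#0 dst[0x1a+4] := {0xf4,0x48,0x88,0x9a}
#1 dst[0x06+2] := {0x8c,0x26}
#2 dst[0x12+2] := {0x88,0x9a}
#3 dst[0x10+2] := {0x88,0x9a}
query mem[0x10]=0x88, mem[0x11]=0x9a, mem[0x1c]=0x88, mem[0x07]=0x26

MEM[0x10,0x11,0x1c,0x07] = 88 9a 88 26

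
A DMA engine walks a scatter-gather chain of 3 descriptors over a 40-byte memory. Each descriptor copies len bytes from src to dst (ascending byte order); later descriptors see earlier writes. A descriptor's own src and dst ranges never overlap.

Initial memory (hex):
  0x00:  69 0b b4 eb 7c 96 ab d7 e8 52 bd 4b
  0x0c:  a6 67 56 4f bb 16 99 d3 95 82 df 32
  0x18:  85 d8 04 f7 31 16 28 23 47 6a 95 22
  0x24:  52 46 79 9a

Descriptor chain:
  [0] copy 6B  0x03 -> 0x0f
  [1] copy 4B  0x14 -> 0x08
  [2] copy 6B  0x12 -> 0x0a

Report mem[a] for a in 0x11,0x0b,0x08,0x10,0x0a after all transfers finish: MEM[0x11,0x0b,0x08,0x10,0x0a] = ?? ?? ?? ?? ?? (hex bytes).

MEM[0x11,0x0b,0x08,0x10,0x0a] = 96 d7 e8 7c ab

  after D0: wrote 6B at 0x0f = eb7c96abd7e8
  after D1: wrote 4B at 0x08 = e882df32
  after D2: wrote 6B at 0x0a = abd7e882df32
query mem[0x11]=0x96, mem[0x0b]=0xd7, mem[0x08]=0xe8, mem[0x10]=0x7c, mem[0x0a]=0xab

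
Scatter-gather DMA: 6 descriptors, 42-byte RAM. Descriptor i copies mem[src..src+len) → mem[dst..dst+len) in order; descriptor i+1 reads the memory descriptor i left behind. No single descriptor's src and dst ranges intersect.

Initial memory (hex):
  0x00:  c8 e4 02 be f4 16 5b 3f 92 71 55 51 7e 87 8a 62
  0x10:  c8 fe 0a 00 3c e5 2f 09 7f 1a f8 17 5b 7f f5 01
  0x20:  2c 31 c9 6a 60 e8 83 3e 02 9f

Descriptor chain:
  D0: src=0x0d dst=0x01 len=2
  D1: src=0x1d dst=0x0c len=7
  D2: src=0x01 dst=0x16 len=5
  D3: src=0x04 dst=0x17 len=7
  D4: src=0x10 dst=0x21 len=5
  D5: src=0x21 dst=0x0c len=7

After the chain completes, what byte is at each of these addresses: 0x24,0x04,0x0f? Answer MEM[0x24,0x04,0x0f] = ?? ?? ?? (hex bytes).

MEM[0x24,0x04,0x0f] = 00 f4 00

[0] 0x0d->0x01 len=2 : 87 8a
[1] 0x1d->0x0c len=7 : 7f f5 01 2c 31 c9 6a
[2] 0x01->0x16 len=5 : 87 8a be f4 16
[3] 0x04->0x17 len=7 : f4 16 5b 3f 92 71 55
[4] 0x10->0x21 len=5 : 31 c9 6a 00 3c
[5] 0x21->0x0c len=7 : 31 c9 6a 00 3c 83 3e
query mem[0x24]=0x00, mem[0x04]=0xf4, mem[0x0f]=0x00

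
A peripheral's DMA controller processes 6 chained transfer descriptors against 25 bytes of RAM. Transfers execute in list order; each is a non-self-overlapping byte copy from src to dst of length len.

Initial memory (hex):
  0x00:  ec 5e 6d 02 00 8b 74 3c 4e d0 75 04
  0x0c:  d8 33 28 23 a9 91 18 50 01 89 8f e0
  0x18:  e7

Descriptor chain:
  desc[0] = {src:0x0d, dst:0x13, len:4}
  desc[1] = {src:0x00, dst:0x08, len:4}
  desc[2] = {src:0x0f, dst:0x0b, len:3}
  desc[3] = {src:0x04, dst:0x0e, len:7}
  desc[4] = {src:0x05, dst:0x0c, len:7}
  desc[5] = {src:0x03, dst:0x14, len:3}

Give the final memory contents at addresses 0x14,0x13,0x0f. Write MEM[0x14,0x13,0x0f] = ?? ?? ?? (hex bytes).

[0] 0x0d->0x13 len=4 : 33 28 23 a9
[1] 0x00->0x08 len=4 : ec 5e 6d 02
[2] 0x0f->0x0b len=3 : 23 a9 91
[3] 0x04->0x0e len=7 : 00 8b 74 3c ec 5e 6d
[4] 0x05->0x0c len=7 : 8b 74 3c ec 5e 6d 23
[5] 0x03->0x14 len=3 : 02 00 8b
query mem[0x14]=0x02, mem[0x13]=0x5e, mem[0x0f]=0xec

MEM[0x14,0x13,0x0f] = 02 5e ec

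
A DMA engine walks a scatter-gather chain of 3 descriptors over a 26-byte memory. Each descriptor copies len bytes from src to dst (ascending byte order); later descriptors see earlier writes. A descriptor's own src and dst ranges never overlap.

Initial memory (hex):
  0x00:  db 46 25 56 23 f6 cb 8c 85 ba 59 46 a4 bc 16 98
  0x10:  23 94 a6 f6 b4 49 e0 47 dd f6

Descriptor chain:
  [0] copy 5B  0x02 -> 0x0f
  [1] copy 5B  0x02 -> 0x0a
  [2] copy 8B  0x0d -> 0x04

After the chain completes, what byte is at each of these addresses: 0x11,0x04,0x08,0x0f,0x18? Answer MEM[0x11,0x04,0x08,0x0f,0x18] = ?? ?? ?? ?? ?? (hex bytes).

D0: mem[0x0f..0x13] <- [25 56 23 f6 cb]
D1: mem[0x0a..0x0e] <- [25 56 23 f6 cb]
D2: mem[0x04..0x0b] <- [f6 cb 25 56 23 f6 cb b4]
query mem[0x11]=0x23, mem[0x04]=0xf6, mem[0x08]=0x23, mem[0x0f]=0x25, mem[0x18]=0xdd

MEM[0x11,0x04,0x08,0x0f,0x18] = 23 f6 23 25 dd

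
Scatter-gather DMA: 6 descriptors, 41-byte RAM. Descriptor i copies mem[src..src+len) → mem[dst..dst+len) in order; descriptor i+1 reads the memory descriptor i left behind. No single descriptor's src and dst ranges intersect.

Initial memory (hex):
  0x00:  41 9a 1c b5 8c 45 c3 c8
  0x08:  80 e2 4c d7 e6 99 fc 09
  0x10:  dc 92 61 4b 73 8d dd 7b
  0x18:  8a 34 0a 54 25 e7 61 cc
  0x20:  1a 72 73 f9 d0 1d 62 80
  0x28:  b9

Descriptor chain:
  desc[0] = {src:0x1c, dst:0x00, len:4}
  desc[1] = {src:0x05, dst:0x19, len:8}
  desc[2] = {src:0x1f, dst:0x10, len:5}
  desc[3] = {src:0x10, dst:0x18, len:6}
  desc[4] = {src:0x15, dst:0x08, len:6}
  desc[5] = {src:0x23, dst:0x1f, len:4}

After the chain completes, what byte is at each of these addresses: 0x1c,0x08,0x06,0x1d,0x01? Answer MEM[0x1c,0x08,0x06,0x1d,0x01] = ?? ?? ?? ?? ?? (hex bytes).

  after D0: wrote 4B at 0x00 = 25e761cc
  after D1: wrote 8B at 0x19 = 45c3c880e24cd7e6
  after D2: wrote 5B at 0x10 = d7e67273f9
  after D3: wrote 6B at 0x18 = d7e67273f98d
  after D4: wrote 6B at 0x08 = 8ddd7bd7e672
  after D5: wrote 4B at 0x1f = f9d01d62
query mem[0x1c]=0xf9, mem[0x08]=0x8d, mem[0x06]=0xc3, mem[0x1d]=0x8d, mem[0x01]=0xe7

MEM[0x1c,0x08,0x06,0x1d,0x01] = f9 8d c3 8d e7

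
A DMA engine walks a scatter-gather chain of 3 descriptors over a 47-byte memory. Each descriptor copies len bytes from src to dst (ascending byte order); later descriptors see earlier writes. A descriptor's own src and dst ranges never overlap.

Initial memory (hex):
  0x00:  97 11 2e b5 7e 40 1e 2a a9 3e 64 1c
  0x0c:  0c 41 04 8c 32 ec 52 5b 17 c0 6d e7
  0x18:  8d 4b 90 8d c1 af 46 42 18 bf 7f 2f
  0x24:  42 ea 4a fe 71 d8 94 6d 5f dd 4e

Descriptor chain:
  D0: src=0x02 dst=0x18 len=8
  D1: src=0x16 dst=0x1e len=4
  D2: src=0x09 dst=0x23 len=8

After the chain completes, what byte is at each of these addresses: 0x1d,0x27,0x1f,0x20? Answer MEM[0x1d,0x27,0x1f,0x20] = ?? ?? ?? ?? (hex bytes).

MEM[0x1d,0x27,0x1f,0x20] = 2a 41 e7 2e

  after D0: wrote 8B at 0x18 = 2eb57e401e2aa93e
  after D1: wrote 4B at 0x1e = 6de72eb5
  after D2: wrote 8B at 0x23 = 3e641c0c41048c32
query mem[0x1d]=0x2a, mem[0x27]=0x41, mem[0x1f]=0xe7, mem[0x20]=0x2e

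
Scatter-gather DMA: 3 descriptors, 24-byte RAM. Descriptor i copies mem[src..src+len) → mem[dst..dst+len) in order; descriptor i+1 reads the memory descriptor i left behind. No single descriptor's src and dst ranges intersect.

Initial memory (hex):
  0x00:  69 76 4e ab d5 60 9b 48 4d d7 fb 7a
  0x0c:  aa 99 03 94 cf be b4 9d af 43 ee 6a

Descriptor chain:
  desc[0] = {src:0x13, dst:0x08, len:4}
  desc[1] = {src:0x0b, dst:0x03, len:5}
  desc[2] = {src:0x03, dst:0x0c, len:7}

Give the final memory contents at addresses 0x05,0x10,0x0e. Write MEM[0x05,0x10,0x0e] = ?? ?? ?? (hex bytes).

[0] 0x13->0x08 len=4 : 9d af 43 ee
[1] 0x0b->0x03 len=5 : ee aa 99 03 94
[2] 0x03->0x0c len=7 : ee aa 99 03 94 9d af
query mem[0x05]=0x99, mem[0x10]=0x94, mem[0x0e]=0x99

MEM[0x05,0x10,0x0e] = 99 94 99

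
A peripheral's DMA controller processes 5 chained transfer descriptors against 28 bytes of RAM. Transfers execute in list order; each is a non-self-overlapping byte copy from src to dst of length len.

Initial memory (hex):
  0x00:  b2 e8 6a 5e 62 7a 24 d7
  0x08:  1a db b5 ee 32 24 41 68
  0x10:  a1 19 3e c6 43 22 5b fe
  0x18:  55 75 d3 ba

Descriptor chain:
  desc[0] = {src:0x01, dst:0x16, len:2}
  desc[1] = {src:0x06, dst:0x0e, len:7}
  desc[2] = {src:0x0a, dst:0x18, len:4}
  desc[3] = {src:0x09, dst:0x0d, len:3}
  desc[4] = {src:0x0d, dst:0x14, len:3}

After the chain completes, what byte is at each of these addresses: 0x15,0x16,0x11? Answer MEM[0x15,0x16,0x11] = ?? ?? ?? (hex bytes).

MEM[0x15,0x16,0x11] = b5 ee db

[0] 0x01->0x16 len=2 : e8 6a
[1] 0x06->0x0e len=7 : 24 d7 1a db b5 ee 32
[2] 0x0a->0x18 len=4 : b5 ee 32 24
[3] 0x09->0x0d len=3 : db b5 ee
[4] 0x0d->0x14 len=3 : db b5 ee
query mem[0x15]=0xb5, mem[0x16]=0xee, mem[0x11]=0xdb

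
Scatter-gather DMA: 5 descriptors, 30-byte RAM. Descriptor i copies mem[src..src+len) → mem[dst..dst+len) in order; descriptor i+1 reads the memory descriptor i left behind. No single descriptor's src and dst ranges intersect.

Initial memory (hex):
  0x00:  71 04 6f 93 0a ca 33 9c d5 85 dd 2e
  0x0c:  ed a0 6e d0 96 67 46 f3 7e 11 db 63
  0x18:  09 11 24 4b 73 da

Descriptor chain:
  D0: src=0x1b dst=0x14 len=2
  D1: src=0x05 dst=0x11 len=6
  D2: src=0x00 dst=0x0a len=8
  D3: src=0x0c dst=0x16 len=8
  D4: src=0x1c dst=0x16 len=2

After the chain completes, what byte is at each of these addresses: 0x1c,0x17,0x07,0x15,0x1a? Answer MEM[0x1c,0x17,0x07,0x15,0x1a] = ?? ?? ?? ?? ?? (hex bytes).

  after D0: wrote 2B at 0x14 = 4b73
  after D1: wrote 6B at 0x11 = ca339cd585dd
  after D2: wrote 8B at 0x0a = 71046f930aca339c
  after D3: wrote 8B at 0x16 = 6f930aca339c339c
  after D4: wrote 2B at 0x16 = 339c
query mem[0x1c]=0x33, mem[0x17]=0x9c, mem[0x07]=0x9c, mem[0x15]=0x85, mem[0x1a]=0x33

MEM[0x1c,0x17,0x07,0x15,0x1a] = 33 9c 9c 85 33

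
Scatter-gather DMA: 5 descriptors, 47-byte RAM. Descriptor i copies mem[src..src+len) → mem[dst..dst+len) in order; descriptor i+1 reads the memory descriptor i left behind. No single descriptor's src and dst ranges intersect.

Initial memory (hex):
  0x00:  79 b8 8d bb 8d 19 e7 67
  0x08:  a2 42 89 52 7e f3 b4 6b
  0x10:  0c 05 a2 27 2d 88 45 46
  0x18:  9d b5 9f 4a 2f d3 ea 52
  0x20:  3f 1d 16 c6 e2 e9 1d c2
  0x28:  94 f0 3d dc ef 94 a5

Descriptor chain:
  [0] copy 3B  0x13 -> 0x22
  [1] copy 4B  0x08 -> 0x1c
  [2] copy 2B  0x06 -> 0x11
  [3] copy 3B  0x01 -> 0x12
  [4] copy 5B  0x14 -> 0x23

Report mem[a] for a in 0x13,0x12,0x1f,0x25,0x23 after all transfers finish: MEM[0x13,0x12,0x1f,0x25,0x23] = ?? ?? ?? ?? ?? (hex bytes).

[0] 0x13->0x22 len=3 : 27 2d 88
[1] 0x08->0x1c len=4 : a2 42 89 52
[2] 0x06->0x11 len=2 : e7 67
[3] 0x01->0x12 len=3 : b8 8d bb
[4] 0x14->0x23 len=5 : bb 88 45 46 9d
query mem[0x13]=0x8d, mem[0x12]=0xb8, mem[0x1f]=0x52, mem[0x25]=0x45, mem[0x23]=0xbb

MEM[0x13,0x12,0x1f,0x25,0x23] = 8d b8 52 45 bb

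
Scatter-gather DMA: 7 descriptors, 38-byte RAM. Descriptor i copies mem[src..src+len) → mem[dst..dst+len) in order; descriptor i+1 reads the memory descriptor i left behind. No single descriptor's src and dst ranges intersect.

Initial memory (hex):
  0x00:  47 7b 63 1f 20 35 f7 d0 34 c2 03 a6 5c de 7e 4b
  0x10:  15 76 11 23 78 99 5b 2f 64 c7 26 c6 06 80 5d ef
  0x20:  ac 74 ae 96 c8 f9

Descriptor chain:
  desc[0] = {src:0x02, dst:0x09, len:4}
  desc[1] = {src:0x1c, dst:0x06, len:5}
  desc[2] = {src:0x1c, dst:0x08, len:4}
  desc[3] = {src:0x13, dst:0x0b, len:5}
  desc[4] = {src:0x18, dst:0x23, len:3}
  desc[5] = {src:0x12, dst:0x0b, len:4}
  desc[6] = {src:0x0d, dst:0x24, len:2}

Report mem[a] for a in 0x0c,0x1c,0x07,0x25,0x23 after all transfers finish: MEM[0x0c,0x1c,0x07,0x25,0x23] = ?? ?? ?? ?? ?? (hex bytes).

D0: mem[0x09..0x0c] <- [63 1f 20 35]
D1: mem[0x06..0x0a] <- [06 80 5d ef ac]
D2: mem[0x08..0x0b] <- [06 80 5d ef]
D3: mem[0x0b..0x0f] <- [23 78 99 5b 2f]
D4: mem[0x23..0x25] <- [64 c7 26]
D5: mem[0x0b..0x0e] <- [11 23 78 99]
D6: mem[0x24..0x25] <- [78 99]
query mem[0x0c]=0x23, mem[0x1c]=0x06, mem[0x07]=0x80, mem[0x25]=0x99, mem[0x23]=0x64

MEM[0x0c,0x1c,0x07,0x25,0x23] = 23 06 80 99 64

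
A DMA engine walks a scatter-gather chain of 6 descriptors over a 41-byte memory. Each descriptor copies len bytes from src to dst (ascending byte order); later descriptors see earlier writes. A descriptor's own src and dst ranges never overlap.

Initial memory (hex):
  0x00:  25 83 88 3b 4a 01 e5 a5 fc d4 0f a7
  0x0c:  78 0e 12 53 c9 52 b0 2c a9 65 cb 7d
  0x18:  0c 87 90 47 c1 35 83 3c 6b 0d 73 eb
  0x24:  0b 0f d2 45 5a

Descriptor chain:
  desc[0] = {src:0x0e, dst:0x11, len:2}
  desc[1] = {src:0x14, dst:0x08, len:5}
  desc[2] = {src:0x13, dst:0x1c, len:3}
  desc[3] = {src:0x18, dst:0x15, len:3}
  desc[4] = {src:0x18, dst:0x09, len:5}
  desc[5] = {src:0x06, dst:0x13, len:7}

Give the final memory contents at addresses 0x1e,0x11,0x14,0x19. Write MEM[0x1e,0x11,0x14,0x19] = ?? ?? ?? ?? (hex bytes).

MEM[0x1e,0x11,0x14,0x19] = 65 12 a5 47

#0 dst[0x11+2] := {0x12,0x53}
#1 dst[0x08+5] := {0xa9,0x65,0xcb,0x7d,0x0c}
#2 dst[0x1c+3] := {0x2c,0xa9,0x65}
#3 dst[0x15+3] := {0x0c,0x87,0x90}
#4 dst[0x09+5] := {0x0c,0x87,0x90,0x47,0x2c}
#5 dst[0x13+7] := {0xe5,0xa5,0xa9,0x0c,0x87,0x90,0x47}
query mem[0x1e]=0x65, mem[0x11]=0x12, mem[0x14]=0xa5, mem[0x19]=0x47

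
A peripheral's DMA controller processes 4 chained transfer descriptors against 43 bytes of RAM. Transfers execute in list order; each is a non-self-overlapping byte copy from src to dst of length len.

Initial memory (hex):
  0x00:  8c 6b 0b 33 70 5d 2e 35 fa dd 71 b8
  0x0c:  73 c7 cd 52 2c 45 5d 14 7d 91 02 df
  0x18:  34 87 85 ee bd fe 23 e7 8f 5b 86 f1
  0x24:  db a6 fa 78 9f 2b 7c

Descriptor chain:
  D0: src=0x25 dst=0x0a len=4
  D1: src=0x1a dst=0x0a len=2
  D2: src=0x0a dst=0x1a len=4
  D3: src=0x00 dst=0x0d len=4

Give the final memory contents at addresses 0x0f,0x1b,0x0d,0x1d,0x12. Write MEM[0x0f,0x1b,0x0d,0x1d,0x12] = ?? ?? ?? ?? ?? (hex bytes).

  after D0: wrote 4B at 0x0a = a6fa789f
  after D1: wrote 2B at 0x0a = 85ee
  after D2: wrote 4B at 0x1a = 85ee789f
  after D3: wrote 4B at 0x0d = 8c6b0b33
query mem[0x0f]=0x0b, mem[0x1b]=0xee, mem[0x0d]=0x8c, mem[0x1d]=0x9f, mem[0x12]=0x5d

MEM[0x0f,0x1b,0x0d,0x1d,0x12] = 0b ee 8c 9f 5d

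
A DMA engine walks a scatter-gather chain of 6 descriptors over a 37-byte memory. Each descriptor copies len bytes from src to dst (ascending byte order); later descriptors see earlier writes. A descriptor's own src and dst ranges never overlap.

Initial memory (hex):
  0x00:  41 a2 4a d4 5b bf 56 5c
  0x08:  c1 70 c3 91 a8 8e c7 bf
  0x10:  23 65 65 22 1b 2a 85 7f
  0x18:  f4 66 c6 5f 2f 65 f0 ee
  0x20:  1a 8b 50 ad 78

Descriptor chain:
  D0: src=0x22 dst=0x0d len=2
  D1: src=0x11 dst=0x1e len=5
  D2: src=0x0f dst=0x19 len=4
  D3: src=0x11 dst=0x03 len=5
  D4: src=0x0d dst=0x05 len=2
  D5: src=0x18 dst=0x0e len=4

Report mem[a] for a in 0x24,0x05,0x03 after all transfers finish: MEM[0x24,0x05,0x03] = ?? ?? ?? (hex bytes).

  after D0: wrote 2B at 0x0d = 50ad
  after D1: wrote 5B at 0x1e = 6565221b2a
  after D2: wrote 4B at 0x19 = bf236565
  after D3: wrote 5B at 0x03 = 6565221b2a
  after D4: wrote 2B at 0x05 = 50ad
  after D5: wrote 4B at 0x0e = f4bf2365
query mem[0x24]=0x78, mem[0x05]=0x50, mem[0x03]=0x65

MEM[0x24,0x05,0x03] = 78 50 65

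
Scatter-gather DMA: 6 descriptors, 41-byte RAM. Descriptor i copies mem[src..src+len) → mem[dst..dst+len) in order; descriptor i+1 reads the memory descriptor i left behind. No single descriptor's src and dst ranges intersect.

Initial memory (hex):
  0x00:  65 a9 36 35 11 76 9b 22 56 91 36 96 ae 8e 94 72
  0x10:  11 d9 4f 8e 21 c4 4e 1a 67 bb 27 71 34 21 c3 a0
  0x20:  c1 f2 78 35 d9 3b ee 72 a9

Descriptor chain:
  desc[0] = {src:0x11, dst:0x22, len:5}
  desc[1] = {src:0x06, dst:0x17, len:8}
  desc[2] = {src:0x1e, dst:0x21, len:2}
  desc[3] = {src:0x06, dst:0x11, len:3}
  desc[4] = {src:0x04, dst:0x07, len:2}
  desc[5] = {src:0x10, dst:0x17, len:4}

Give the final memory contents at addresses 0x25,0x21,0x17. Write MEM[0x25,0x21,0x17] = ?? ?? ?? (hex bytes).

MEM[0x25,0x21,0x17] = 21 8e 11

#0 dst[0x22+5] := {0xd9,0x4f,0x8e,0x21,0xc4}
#1 dst[0x17+8] := {0x9b,0x22,0x56,0x91,0x36,0x96,0xae,0x8e}
#2 dst[0x21+2] := {0x8e,0xa0}
#3 dst[0x11+3] := {0x9b,0x22,0x56}
#4 dst[0x07+2] := {0x11,0x76}
#5 dst[0x17+4] := {0x11,0x9b,0x22,0x56}
query mem[0x25]=0x21, mem[0x21]=0x8e, mem[0x17]=0x11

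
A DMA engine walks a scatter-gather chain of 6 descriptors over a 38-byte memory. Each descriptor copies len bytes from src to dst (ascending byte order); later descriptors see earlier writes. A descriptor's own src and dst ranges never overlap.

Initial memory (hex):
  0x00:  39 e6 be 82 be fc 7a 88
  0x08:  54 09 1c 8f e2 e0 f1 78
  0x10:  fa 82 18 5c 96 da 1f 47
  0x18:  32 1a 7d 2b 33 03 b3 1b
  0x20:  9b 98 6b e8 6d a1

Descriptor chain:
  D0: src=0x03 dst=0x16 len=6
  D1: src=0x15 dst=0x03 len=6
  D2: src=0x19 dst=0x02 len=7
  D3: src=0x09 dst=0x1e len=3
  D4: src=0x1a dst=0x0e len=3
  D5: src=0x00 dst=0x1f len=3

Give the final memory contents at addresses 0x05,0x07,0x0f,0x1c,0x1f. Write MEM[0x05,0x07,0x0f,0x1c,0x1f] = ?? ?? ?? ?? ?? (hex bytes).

MEM[0x05,0x07,0x0f,0x1c,0x1f] = 33 b3 54 33 39

#0 dst[0x16+6] := {0x82,0xbe,0xfc,0x7a,0x88,0x54}
#1 dst[0x03+6] := {0xda,0x82,0xbe,0xfc,0x7a,0x88}
#2 dst[0x02+7] := {0x7a,0x88,0x54,0x33,0x03,0xb3,0x1b}
#3 dst[0x1e+3] := {0x09,0x1c,0x8f}
#4 dst[0x0e+3] := {0x88,0x54,0x33}
#5 dst[0x1f+3] := {0x39,0xe6,0x7a}
query mem[0x05]=0x33, mem[0x07]=0xb3, mem[0x0f]=0x54, mem[0x1c]=0x33, mem[0x1f]=0x39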